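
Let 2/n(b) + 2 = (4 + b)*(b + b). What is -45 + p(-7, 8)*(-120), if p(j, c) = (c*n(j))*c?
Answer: -429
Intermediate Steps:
n(b) = 2/(-2 + 2*b*(4 + b)) (n(b) = 2/(-2 + (4 + b)*(b + b)) = 2/(-2 + (4 + b)*(2*b)) = 2/(-2 + 2*b*(4 + b)))
p(j, c) = c²/(-1 + j² + 4*j) (p(j, c) = (c/(-1 + j² + 4*j))*c = c²/(-1 + j² + 4*j))
-45 + p(-7, 8)*(-120) = -45 + (8²/(-1 + (-7)² + 4*(-7)))*(-120) = -45 + (64/(-1 + 49 - 28))*(-120) = -45 + (64/20)*(-120) = -45 + (64*(1/20))*(-120) = -45 + (16/5)*(-120) = -45 - 384 = -429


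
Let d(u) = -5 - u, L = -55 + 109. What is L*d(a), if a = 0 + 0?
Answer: -270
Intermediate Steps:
a = 0
L = 54
L*d(a) = 54*(-5 - 1*0) = 54*(-5 + 0) = 54*(-5) = -270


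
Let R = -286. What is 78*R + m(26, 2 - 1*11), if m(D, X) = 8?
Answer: -22300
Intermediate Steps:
78*R + m(26, 2 - 1*11) = 78*(-286) + 8 = -22308 + 8 = -22300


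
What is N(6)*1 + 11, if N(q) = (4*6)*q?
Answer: 155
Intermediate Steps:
N(q) = 24*q
N(6)*1 + 11 = (24*6)*1 + 11 = 144*1 + 11 = 144 + 11 = 155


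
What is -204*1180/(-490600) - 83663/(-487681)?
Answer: 3960990953/5981407465 ≈ 0.66222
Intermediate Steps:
-204*1180/(-490600) - 83663/(-487681) = -240720*(-1/490600) - 83663*(-1/487681) = 6018/12265 + 83663/487681 = 3960990953/5981407465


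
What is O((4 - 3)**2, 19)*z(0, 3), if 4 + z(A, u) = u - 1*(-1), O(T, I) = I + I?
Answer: 0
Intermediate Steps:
O(T, I) = 2*I
z(A, u) = -3 + u (z(A, u) = -4 + (u - 1*(-1)) = -4 + (u + 1) = -4 + (1 + u) = -3 + u)
O((4 - 3)**2, 19)*z(0, 3) = (2*19)*(-3 + 3) = 38*0 = 0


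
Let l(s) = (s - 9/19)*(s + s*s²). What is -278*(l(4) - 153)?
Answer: -458422/19 ≈ -24127.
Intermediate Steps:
l(s) = (-9/19 + s)*(s + s³) (l(s) = (s - 9*1/19)*(s + s³) = (s - 9/19)*(s + s³) = (-9/19 + s)*(s + s³))
-278*(l(4) - 153) = -278*((1/19)*4*(-9 - 9*4² + 19*4 + 19*4³) - 153) = -278*((1/19)*4*(-9 - 9*16 + 76 + 19*64) - 153) = -278*((1/19)*4*(-9 - 144 + 76 + 1216) - 153) = -278*((1/19)*4*1139 - 153) = -278*(4556/19 - 153) = -278*1649/19 = -458422/19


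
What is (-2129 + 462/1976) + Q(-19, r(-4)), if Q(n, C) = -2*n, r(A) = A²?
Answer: -2065677/988 ≈ -2090.8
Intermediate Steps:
(-2129 + 462/1976) + Q(-19, r(-4)) = (-2129 + 462/1976) - 2*(-19) = (-2129 + 462*(1/1976)) + 38 = (-2129 + 231/988) + 38 = -2103221/988 + 38 = -2065677/988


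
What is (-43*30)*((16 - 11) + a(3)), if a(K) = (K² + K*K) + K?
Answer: -33540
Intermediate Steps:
a(K) = K + 2*K² (a(K) = (K² + K²) + K = 2*K² + K = K + 2*K²)
(-43*30)*((16 - 11) + a(3)) = (-43*30)*((16 - 11) + 3*(1 + 2*3)) = -1290*(5 + 3*(1 + 6)) = -1290*(5 + 3*7) = -1290*(5 + 21) = -1290*26 = -33540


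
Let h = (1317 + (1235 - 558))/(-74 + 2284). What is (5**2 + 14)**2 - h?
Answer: 1679708/1105 ≈ 1520.1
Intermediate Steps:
h = 997/1105 (h = (1317 + 677)/2210 = 1994*(1/2210) = 997/1105 ≈ 0.90226)
(5**2 + 14)**2 - h = (5**2 + 14)**2 - 1*997/1105 = (25 + 14)**2 - 997/1105 = 39**2 - 997/1105 = 1521 - 997/1105 = 1679708/1105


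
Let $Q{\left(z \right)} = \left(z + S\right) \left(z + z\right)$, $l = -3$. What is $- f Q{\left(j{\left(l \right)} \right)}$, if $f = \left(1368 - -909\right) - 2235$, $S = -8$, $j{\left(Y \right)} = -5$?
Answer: $-5460$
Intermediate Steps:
$f = 42$ ($f = \left(1368 + 909\right) - 2235 = 2277 - 2235 = 42$)
$Q{\left(z \right)} = 2 z \left(-8 + z\right)$ ($Q{\left(z \right)} = \left(z - 8\right) \left(z + z\right) = \left(-8 + z\right) 2 z = 2 z \left(-8 + z\right)$)
$- f Q{\left(j{\left(l \right)} \right)} = \left(-1\right) 42 \cdot 2 \left(-5\right) \left(-8 - 5\right) = - 42 \cdot 2 \left(-5\right) \left(-13\right) = \left(-42\right) 130 = -5460$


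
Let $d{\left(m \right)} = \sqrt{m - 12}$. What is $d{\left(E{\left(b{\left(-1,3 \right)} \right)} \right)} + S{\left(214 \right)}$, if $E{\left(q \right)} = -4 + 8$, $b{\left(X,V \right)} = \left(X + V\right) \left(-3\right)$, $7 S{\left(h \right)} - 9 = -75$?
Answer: $- \frac{66}{7} + 2 i \sqrt{2} \approx -9.4286 + 2.8284 i$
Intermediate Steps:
$S{\left(h \right)} = - \frac{66}{7}$ ($S{\left(h \right)} = \frac{9}{7} + \frac{1}{7} \left(-75\right) = \frac{9}{7} - \frac{75}{7} = - \frac{66}{7}$)
$b{\left(X,V \right)} = - 3 V - 3 X$ ($b{\left(X,V \right)} = \left(V + X\right) \left(-3\right) = - 3 V - 3 X$)
$E{\left(q \right)} = 4$
$d{\left(m \right)} = \sqrt{-12 + m}$
$d{\left(E{\left(b{\left(-1,3 \right)} \right)} \right)} + S{\left(214 \right)} = \sqrt{-12 + 4} - \frac{66}{7} = \sqrt{-8} - \frac{66}{7} = 2 i \sqrt{2} - \frac{66}{7} = - \frac{66}{7} + 2 i \sqrt{2}$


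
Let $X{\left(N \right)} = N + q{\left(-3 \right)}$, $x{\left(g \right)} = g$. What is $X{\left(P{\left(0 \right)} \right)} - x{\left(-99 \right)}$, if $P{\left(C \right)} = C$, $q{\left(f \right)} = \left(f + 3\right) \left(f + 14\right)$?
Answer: $99$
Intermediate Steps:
$q{\left(f \right)} = \left(3 + f\right) \left(14 + f\right)$
$X{\left(N \right)} = N$ ($X{\left(N \right)} = N + \left(42 + \left(-3\right)^{2} + 17 \left(-3\right)\right) = N + \left(42 + 9 - 51\right) = N + 0 = N$)
$X{\left(P{\left(0 \right)} \right)} - x{\left(-99 \right)} = 0 - -99 = 0 + 99 = 99$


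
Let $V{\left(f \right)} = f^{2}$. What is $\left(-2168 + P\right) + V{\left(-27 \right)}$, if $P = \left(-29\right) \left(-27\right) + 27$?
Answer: $-629$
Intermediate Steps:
$P = 810$ ($P = 783 + 27 = 810$)
$\left(-2168 + P\right) + V{\left(-27 \right)} = \left(-2168 + 810\right) + \left(-27\right)^{2} = -1358 + 729 = -629$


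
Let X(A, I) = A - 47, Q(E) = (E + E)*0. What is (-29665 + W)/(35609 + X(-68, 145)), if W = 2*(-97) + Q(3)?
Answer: -29859/35494 ≈ -0.84124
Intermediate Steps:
Q(E) = 0 (Q(E) = (2*E)*0 = 0)
X(A, I) = -47 + A
W = -194 (W = 2*(-97) + 0 = -194 + 0 = -194)
(-29665 + W)/(35609 + X(-68, 145)) = (-29665 - 194)/(35609 + (-47 - 68)) = -29859/(35609 - 115) = -29859/35494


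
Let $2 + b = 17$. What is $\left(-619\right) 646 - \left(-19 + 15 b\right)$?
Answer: $-400080$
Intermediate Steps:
$b = 15$ ($b = -2 + 17 = 15$)
$\left(-619\right) 646 - \left(-19 + 15 b\right) = \left(-619\right) 646 + \left(\left(-15\right) 15 + 19\right) = -399874 + \left(-225 + 19\right) = -399874 - 206 = -400080$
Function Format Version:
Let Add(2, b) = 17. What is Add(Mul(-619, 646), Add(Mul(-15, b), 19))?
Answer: -400080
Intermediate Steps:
b = 15 (b = Add(-2, 17) = 15)
Add(Mul(-619, 646), Add(Mul(-15, b), 19)) = Add(Mul(-619, 646), Add(Mul(-15, 15), 19)) = Add(-399874, Add(-225, 19)) = Add(-399874, -206) = -400080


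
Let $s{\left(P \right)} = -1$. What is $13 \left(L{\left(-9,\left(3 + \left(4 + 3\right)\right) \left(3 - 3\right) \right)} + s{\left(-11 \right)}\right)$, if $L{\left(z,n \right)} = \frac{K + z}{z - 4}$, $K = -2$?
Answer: $-2$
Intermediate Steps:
$L{\left(z,n \right)} = \frac{-2 + z}{-4 + z}$ ($L{\left(z,n \right)} = \frac{-2 + z}{z - 4} = \frac{-2 + z}{-4 + z}$)
$13 \left(L{\left(-9,\left(3 + \left(4 + 3\right)\right) \left(3 - 3\right) \right)} + s{\left(-11 \right)}\right) = 13 \left(\frac{-2 - 9}{-4 - 9} - 1\right) = 13 \left(\frac{1}{-13} \left(-11\right) - 1\right) = 13 \left(\left(- \frac{1}{13}\right) \left(-11\right) - 1\right) = 13 \left(\frac{11}{13} - 1\right) = 13 \left(- \frac{2}{13}\right) = -2$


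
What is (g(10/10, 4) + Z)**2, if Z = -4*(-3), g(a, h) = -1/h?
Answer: 2209/16 ≈ 138.06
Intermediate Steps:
Z = 12
(g(10/10, 4) + Z)**2 = (-1/4 + 12)**2 = (47/4)**2 = 2209/16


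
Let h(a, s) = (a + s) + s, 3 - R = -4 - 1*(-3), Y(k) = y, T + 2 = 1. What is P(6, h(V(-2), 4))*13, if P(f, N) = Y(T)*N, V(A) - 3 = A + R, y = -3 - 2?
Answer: -845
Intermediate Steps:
T = -1 (T = -2 + 1 = -1)
y = -5
Y(k) = -5
R = 4 (R = 3 - (-4 - 1*(-3)) = 3 - (-4 + 3) = 3 - 1*(-1) = 3 + 1 = 4)
V(A) = 7 + A (V(A) = 3 + (A + 4) = 3 + (4 + A) = 7 + A)
h(a, s) = a + 2*s
P(f, N) = -5*N
P(6, h(V(-2), 4))*13 = -5*((7 - 2) + 2*4)*13 = -5*(5 + 8)*13 = -5*13*13 = -65*13 = -845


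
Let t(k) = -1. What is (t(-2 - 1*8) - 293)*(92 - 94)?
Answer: 588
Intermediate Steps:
(t(-2 - 1*8) - 293)*(92 - 94) = (-1 - 293)*(92 - 94) = -294*(-2) = 588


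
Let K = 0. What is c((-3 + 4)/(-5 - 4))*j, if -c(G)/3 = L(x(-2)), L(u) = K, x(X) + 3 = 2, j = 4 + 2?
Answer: 0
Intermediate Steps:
j = 6
x(X) = -1 (x(X) = -3 + 2 = -1)
L(u) = 0
c(G) = 0 (c(G) = -3*0 = 0)
c((-3 + 4)/(-5 - 4))*j = 0*6 = 0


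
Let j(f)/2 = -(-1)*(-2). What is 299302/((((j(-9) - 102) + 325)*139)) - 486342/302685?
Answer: 25263163016/3071344695 ≈ 8.2254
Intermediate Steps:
j(f) = -4 (j(f) = 2*(-(-1)*(-2)) = 2*(-1*2) = 2*(-2) = -4)
299302/((((j(-9) - 102) + 325)*139)) - 486342/302685 = 299302/((((-4 - 102) + 325)*139)) - 486342/302685 = 299302/(((-106 + 325)*139)) - 486342*1/302685 = 299302/((219*139)) - 162114/100895 = 299302/30441 - 162114/100895 = 25263163016/3071344695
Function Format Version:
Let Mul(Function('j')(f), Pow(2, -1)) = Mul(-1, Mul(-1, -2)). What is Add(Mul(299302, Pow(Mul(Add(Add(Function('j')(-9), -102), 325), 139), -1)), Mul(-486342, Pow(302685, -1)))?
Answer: Rational(25263163016, 3071344695) ≈ 8.2254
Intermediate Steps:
Function('j')(f) = -4 (Function('j')(f) = Mul(2, Mul(-1, Mul(-1, -2))) = Mul(2, Mul(-1, 2)) = Mul(2, -2) = -4)
Add(Mul(299302, Pow(Mul(Add(Add(Function('j')(-9), -102), 325), 139), -1)), Mul(-486342, Pow(302685, -1))) = Add(Mul(299302, Pow(Mul(Add(Add(-4, -102), 325), 139), -1)), Mul(-486342, Pow(302685, -1))) = Add(Mul(299302, Pow(Mul(Add(-106, 325), 139), -1)), Mul(-486342, Rational(1, 302685))) = Add(Mul(299302, Pow(Mul(219, 139), -1)), Rational(-162114, 100895)) = Add(Mul(299302, Pow(30441, -1)), Rational(-162114, 100895)) = Add(Mul(299302, Rational(1, 30441)), Rational(-162114, 100895)) = Add(Rational(299302, 30441), Rational(-162114, 100895)) = Rational(25263163016, 3071344695)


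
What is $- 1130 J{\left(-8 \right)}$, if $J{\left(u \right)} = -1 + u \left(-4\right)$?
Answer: $-35030$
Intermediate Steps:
$J{\left(u \right)} = -1 - 4 u$
$- 1130 J{\left(-8 \right)} = - 1130 \left(-1 - -32\right) = - 1130 \left(-1 + 32\right) = \left(-1130\right) 31 = -35030$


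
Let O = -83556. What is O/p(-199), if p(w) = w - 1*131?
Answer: 1266/5 ≈ 253.20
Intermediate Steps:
p(w) = -131 + w (p(w) = w - 131 = -131 + w)
O/p(-199) = -83556/(-131 - 199) = -83556/(-330) = -83556*(-1/330) = 1266/5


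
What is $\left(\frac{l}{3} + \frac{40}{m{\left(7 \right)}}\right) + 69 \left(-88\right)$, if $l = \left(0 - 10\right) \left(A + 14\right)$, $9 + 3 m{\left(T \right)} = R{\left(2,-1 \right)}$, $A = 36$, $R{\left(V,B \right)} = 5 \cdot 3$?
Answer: $- \frac{18656}{3} \approx -6218.7$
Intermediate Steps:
$R{\left(V,B \right)} = 15$
$m{\left(T \right)} = 2$ ($m{\left(T \right)} = -3 + \frac{1}{3} \cdot 15 = -3 + 5 = 2$)
$l = -500$ ($l = \left(0 - 10\right) \left(36 + 14\right) = \left(-10\right) 50 = -500$)
$\left(\frac{l}{3} + \frac{40}{m{\left(7 \right)}}\right) + 69 \left(-88\right) = \left(- \frac{500}{3} + \frac{40}{2}\right) + 69 \left(-88\right) = \left(\left(-500\right) \frac{1}{3} + 40 \cdot \frac{1}{2}\right) - 6072 = \left(- \frac{500}{3} + 20\right) - 6072 = - \frac{440}{3} - 6072 = - \frac{18656}{3}$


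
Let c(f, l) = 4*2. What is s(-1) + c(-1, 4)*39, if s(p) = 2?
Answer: 314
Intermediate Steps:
c(f, l) = 8
s(-1) + c(-1, 4)*39 = 2 + 8*39 = 2 + 312 = 314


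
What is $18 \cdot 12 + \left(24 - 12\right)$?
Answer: $228$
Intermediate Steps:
$18 \cdot 12 + \left(24 - 12\right) = 216 + 12 = 228$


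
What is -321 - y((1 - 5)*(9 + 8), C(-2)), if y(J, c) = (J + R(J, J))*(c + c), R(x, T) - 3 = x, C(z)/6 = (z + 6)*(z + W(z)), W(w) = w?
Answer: -25857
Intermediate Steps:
C(z) = 12*z*(6 + z) (C(z) = 6*((z + 6)*(z + z)) = 6*((6 + z)*(2*z)) = 6*(2*z*(6 + z)) = 12*z*(6 + z))
R(x, T) = 3 + x
y(J, c) = 2*c*(3 + 2*J) (y(J, c) = (J + (3 + J))*(c + c) = (3 + 2*J)*(2*c) = 2*c*(3 + 2*J))
-321 - y((1 - 5)*(9 + 8), C(-2)) = -321 - 2*12*(-2)*(6 - 2)*(3 + 2*((1 - 5)*(9 + 8))) = -321 - 2*12*(-2)*4*(3 + 2*(-4*17)) = -321 - 2*(-96)*(3 + 2*(-68)) = -321 - 2*(-96)*(3 - 136) = -321 - 2*(-96)*(-133) = -321 - 1*25536 = -321 - 25536 = -25857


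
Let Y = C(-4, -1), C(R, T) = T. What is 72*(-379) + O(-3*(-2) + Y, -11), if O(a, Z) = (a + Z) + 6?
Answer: -27288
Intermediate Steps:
Y = -1
O(a, Z) = 6 + Z + a (O(a, Z) = (Z + a) + 6 = 6 + Z + a)
72*(-379) + O(-3*(-2) + Y, -11) = 72*(-379) + (6 - 11 + (-3*(-2) - 1)) = -27288 + (6 - 11 + (6 - 1)) = -27288 + (6 - 11 + 5) = -27288 + 0 = -27288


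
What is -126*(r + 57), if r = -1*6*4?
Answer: -4158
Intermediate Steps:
r = -24 (r = -6*4 = -24)
-126*(r + 57) = -126*(-24 + 57) = -126*33 = -4158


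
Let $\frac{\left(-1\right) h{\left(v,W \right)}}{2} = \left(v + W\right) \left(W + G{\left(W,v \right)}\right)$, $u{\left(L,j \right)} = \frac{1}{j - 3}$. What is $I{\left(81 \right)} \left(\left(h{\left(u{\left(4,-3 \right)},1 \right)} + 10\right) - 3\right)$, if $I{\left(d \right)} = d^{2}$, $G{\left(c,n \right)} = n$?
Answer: $\frac{73629}{2} \approx 36815.0$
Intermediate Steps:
$u{\left(L,j \right)} = \frac{1}{-3 + j}$
$h{\left(v,W \right)} = - 2 \left(W + v\right)^{2}$ ($h{\left(v,W \right)} = - 2 \left(v + W\right) \left(W + v\right) = - 2 \left(W + v\right) \left(W + v\right) = - 2 \left(W + v\right)^{2}$)
$I{\left(81 \right)} \left(\left(h{\left(u{\left(4,-3 \right)},1 \right)} + 10\right) - 3\right) = 81^{2} \left(\left(\left(- 2 \cdot 1^{2} - 2 \left(\frac{1}{-3 - 3}\right)^{2} - \frac{4}{-3 - 3}\right) + 10\right) - 3\right) = 6561 \left(\left(\left(\left(-2\right) 1 - 2 \left(\frac{1}{-6}\right)^{2} - \frac{4}{-6}\right) + 10\right) - 3\right) = 6561 \left(\left(\left(-2 - 2 \left(- \frac{1}{6}\right)^{2} - 4 \left(- \frac{1}{6}\right)\right) + 10\right) - 3\right) = 6561 \left(\left(\left(-2 - \frac{1}{18} + \frac{2}{3}\right) + 10\right) - 3\right) = 6561 \left(\left(- \frac{25}{18} + 10\right) - 3\right) = 6561 \left(\frac{155}{18} - 3\right) = 6561 \cdot \frac{101}{18} = \frac{73629}{2}$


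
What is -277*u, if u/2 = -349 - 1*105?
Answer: 251516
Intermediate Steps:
u = -908 (u = 2*(-349 - 1*105) = 2*(-349 - 105) = 2*(-454) = -908)
-277*u = -277*(-908) = 251516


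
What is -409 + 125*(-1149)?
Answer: -144034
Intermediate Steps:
-409 + 125*(-1149) = -409 - 143625 = -144034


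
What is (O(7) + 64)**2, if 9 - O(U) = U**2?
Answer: 576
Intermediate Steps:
O(U) = 9 - U**2
(O(7) + 64)**2 = ((9 - 1*7**2) + 64)**2 = ((9 - 1*49) + 64)**2 = ((9 - 49) + 64)**2 = (-40 + 64)**2 = 24**2 = 576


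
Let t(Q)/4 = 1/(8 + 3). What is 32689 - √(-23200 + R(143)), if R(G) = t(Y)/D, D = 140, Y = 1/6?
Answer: 32689 - I*√3438819615/385 ≈ 32689.0 - 152.32*I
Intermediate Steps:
Y = ⅙ ≈ 0.16667
t(Q) = 4/11 (t(Q) = 4/(8 + 3) = 4/11)
R(G) = 1/385 (R(G) = (4/11)/140 = (4/11)*(1/140) = 1/385)
32689 - √(-23200 + R(143)) = 32689 - √(-23200 + 1/385) = 32689 - √(-8931999/385) = 32689 - I*√3438819615/385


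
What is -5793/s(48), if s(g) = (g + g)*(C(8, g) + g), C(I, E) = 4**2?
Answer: -1931/2048 ≈ -0.94287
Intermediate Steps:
C(I, E) = 16
s(g) = 2*g*(16 + g) (s(g) = (g + g)*(16 + g) = (2*g)*(16 + g) = 2*g*(16 + g))
-5793/s(48) = -5793*1/(96*(16 + 48)) = -5793/(2*48*64) = -5793/6144 = -5793*1/6144 = -1931/2048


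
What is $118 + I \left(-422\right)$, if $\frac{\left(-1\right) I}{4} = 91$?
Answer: $153726$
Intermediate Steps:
$I = -364$ ($I = \left(-4\right) 91 = -364$)
$118 + I \left(-422\right) = 118 - -153608 = 118 + 153608 = 153726$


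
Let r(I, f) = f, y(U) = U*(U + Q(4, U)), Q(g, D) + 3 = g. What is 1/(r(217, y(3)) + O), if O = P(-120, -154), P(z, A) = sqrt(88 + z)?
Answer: 3/44 - I*sqrt(2)/44 ≈ 0.068182 - 0.032141*I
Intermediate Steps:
Q(g, D) = -3 + g
O = 4*I*sqrt(2) (O = sqrt(88 - 120) = sqrt(-32) = 4*I*sqrt(2) ≈ 5.6569*I)
y(U) = U*(1 + U) (y(U) = U*(U + (-3 + 4)) = U*(U + 1) = U*(1 + U))
1/(r(217, y(3)) + O) = 1/(3*(1 + 3) + 4*I*sqrt(2)) = 1/(3*4 + 4*I*sqrt(2)) = 1/(12 + 4*I*sqrt(2))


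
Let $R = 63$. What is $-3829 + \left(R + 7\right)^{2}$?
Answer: $1071$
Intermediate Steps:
$-3829 + \left(R + 7\right)^{2} = -3829 + \left(63 + 7\right)^{2} = -3829 + 70^{2} = -3829 + 4900 = 1071$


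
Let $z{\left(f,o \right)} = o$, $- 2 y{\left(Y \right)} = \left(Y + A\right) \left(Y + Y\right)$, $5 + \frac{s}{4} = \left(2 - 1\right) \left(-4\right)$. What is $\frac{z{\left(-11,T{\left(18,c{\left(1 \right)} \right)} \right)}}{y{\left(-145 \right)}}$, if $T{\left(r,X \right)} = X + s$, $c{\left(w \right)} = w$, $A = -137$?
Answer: $\frac{7}{8178} \approx 0.00085596$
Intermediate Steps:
$s = -36$ ($s = -20 + 4 \left(2 - 1\right) \left(-4\right) = -20 + 4 \cdot 1 \left(-4\right) = -20 + 4 \left(-4\right) = -20 - 16 = -36$)
$y{\left(Y \right)} = - Y \left(-137 + Y\right)$ ($y{\left(Y \right)} = - \frac{\left(Y - 137\right) \left(Y + Y\right)}{2} = - \frac{\left(-137 + Y\right) 2 Y}{2} = - \frac{2 Y \left(-137 + Y\right)}{2} = - Y \left(-137 + Y\right)$)
$T{\left(r,X \right)} = -36 + X$ ($T{\left(r,X \right)} = X - 36 = -36 + X$)
$\frac{z{\left(-11,T{\left(18,c{\left(1 \right)} \right)} \right)}}{y{\left(-145 \right)}} = \frac{-36 + 1}{\left(-145\right) \left(137 - -145\right)} = - \frac{35}{\left(-145\right) \left(137 + 145\right)} = - \frac{35}{\left(-145\right) 282} = - \frac{35}{-40890} = \left(-35\right) \left(- \frac{1}{40890}\right) = \frac{7}{8178}$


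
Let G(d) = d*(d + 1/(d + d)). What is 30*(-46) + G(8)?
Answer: -2631/2 ≈ -1315.5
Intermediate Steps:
G(d) = d*(d + 1/(2*d))
30*(-46) + G(8) = 30*(-46) + (½ + 8²) = -1380 + (½ + 64) = -1380 + 129/2 = -2631/2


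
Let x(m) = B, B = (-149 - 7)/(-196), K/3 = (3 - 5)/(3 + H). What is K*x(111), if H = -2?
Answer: -234/49 ≈ -4.7755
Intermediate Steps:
K = -6 (K = 3*((3 - 5)/(3 - 2)) = 3*(-2/1) = 3*(-2*1) = 3*(-2) = -6)
B = 39/49 (B = -156*(-1/196) = 39/49 ≈ 0.79592)
x(m) = 39/49
K*x(111) = -6*39/49 = -234/49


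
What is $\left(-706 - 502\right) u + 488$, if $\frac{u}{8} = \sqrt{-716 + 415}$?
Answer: $488 - 9664 i \sqrt{301} \approx 488.0 - 1.6766 \cdot 10^{5} i$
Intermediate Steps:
$u = 8 i \sqrt{301}$ ($u = 8 \sqrt{-716 + 415} = 8 \sqrt{-301} = 8 i \sqrt{301} \approx 138.79 i$)
$\left(-706 - 502\right) u + 488 = \left(-706 - 502\right) 8 i \sqrt{301} + 488 = - 1208 \cdot 8 i \sqrt{301} + 488 = - 9664 i \sqrt{301} + 488 = 488 - 9664 i \sqrt{301}$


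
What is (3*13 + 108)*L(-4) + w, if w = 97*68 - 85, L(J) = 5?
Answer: 7246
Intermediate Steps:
w = 6511 (w = 6596 - 85 = 6511)
(3*13 + 108)*L(-4) + w = (3*13 + 108)*5 + 6511 = (39 + 108)*5 + 6511 = 147*5 + 6511 = 735 + 6511 = 7246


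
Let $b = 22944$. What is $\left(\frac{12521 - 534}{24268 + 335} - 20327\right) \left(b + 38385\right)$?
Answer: $- \frac{10223405164942}{8201} \approx -1.2466 \cdot 10^{9}$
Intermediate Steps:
$\left(\frac{12521 - 534}{24268 + 335} - 20327\right) \left(b + 38385\right) = \left(\frac{12521 - 534}{24268 + 335} - 20327\right) \left(22944 + 38385\right) = \left(\frac{11987}{24603} - 20327\right) 61329 = \left(- \frac{500093194}{24603}\right) 61329 = - \frac{10223405164942}{8201}$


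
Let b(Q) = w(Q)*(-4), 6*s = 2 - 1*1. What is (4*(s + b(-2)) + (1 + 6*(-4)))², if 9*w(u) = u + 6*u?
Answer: 529/81 ≈ 6.5309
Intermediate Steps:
w(u) = 7*u/9 (w(u) = (u + 6*u)/9 = (7*u)/9 = 7*u/9)
s = ⅙ (s = (2 - 1*1)/6 = (2 - 1)/6 = (⅙)*1 = ⅙ ≈ 0.16667)
b(Q) = -28*Q/9 (b(Q) = (7*Q/9)*(-4) = -28*Q/9)
(4*(s + b(-2)) + (1 + 6*(-4)))² = (4*(⅙ - 28/9*(-2)) + (1 + 6*(-4)))² = (4*(⅙ + 56/9) + (1 - 24))² = (4*(115/18) - 23)² = (230/9 - 23)² = (23/9)² = 529/81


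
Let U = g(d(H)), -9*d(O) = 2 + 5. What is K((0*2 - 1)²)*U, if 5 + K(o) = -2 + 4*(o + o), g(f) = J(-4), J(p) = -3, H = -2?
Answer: -3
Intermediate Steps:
d(O) = -7/9 (d(O) = -(2 + 5)/9 = -⅑*7 = -7/9)
g(f) = -3
U = -3
K(o) = -7 + 8*o (K(o) = -5 + (-2 + 4*(o + o)) = -5 + (-2 + 4*(2*o)) = -5 + (-2 + 8*o) = -7 + 8*o)
K((0*2 - 1)²)*U = (-7 + 8*(0*2 - 1)²)*(-3) = (-7 + 8*(0 - 1)²)*(-3) = (-7 + 8*(-1)²)*(-3) = (-7 + 8*1)*(-3) = (-7 + 8)*(-3) = 1*(-3) = -3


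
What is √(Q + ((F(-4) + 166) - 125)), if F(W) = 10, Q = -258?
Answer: 3*I*√23 ≈ 14.387*I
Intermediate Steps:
√(Q + ((F(-4) + 166) - 125)) = √(-258 + ((10 + 166) - 125)) = √(-258 + (176 - 125)) = √(-258 + 51) = √(-207) = 3*I*√23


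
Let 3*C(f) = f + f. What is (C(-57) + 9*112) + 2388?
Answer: 3358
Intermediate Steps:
C(f) = 2*f/3 (C(f) = (f + f)/3 = (2*f)/3 = 2*f/3)
(C(-57) + 9*112) + 2388 = ((⅔)*(-57) + 9*112) + 2388 = (-38 + 1008) + 2388 = 970 + 2388 = 3358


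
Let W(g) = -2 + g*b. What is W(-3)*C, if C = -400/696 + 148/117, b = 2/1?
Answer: -18736/3393 ≈ -5.5220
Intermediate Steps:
b = 2 (b = 2*1 = 2)
C = 2342/3393 (C = -400*1/696 + 148*(1/117) = -50/87 + 148/117 = 2342/3393 ≈ 0.69024)
W(g) = -2 + 2*g (W(g) = -2 + g*2 = -2 + 2*g)
W(-3)*C = (-2 + 2*(-3))*(2342/3393) = (-2 - 6)*(2342/3393) = -8*2342/3393 = -18736/3393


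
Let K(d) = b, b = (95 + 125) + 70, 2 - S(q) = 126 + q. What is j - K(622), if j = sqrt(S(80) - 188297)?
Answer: -290 + I*sqrt(188501) ≈ -290.0 + 434.17*I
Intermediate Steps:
S(q) = -124 - q (S(q) = 2 - (126 + q) = 2 + (-126 - q) = -124 - q)
b = 290 (b = 220 + 70 = 290)
K(d) = 290
j = I*sqrt(188501) (j = sqrt((-124 - 1*80) - 188297) = sqrt((-124 - 80) - 188297) = sqrt(-204 - 188297) = sqrt(-188501) = I*sqrt(188501) ≈ 434.17*I)
j - K(622) = I*sqrt(188501) - 1*290 = I*sqrt(188501) - 290 = -290 + I*sqrt(188501)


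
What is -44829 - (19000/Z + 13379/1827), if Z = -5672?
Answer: -58074077933/1295343 ≈ -44833.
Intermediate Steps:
-44829 - (19000/Z + 13379/1827) = -44829 - (19000/(-5672) + 13379/1827) = -44829 - (19000*(-1/5672) + 13379*(1/1827)) = -44829 - (-2375/709 + 13379/1827) = -44829 - 1*5146586/1295343 = -44829 - 5146586/1295343 = -58074077933/1295343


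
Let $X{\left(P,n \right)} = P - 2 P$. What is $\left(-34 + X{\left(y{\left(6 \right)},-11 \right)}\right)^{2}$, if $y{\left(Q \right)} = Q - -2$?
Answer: $1764$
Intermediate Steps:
$y{\left(Q \right)} = 2 + Q$ ($y{\left(Q \right)} = Q + 2 = 2 + Q$)
$X{\left(P,n \right)} = - P$
$\left(-34 + X{\left(y{\left(6 \right)},-11 \right)}\right)^{2} = \left(-34 - \left(2 + 6\right)\right)^{2} = \left(-34 - 8\right)^{2} = \left(-42\right)^{2} = 1764$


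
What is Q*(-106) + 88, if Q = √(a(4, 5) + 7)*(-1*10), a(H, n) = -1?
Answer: 88 + 1060*√6 ≈ 2684.5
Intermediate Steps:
Q = -10*√6 (Q = √(-1 + 7)*(-1*10) = √6*(-10) = -10*√6 ≈ -24.495)
Q*(-106) + 88 = -10*√6*(-106) + 88 = 1060*√6 + 88 = 88 + 1060*√6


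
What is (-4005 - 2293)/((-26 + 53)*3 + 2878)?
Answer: -6298/2959 ≈ -2.1284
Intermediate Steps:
(-4005 - 2293)/((-26 + 53)*3 + 2878) = -6298/(27*3 + 2878) = -6298/(81 + 2878) = -6298/2959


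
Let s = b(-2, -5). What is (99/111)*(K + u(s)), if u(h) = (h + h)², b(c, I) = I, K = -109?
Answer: -297/37 ≈ -8.0270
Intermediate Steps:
s = -5
u(h) = 4*h² (u(h) = (2*h)² = 4*h²)
(99/111)*(K + u(s)) = (99/111)*(-109 + 4*(-5)²) = (99*(1/111))*(-109 + 4*25) = 33*(-109 + 100)/37 = (33/37)*(-9) = -297/37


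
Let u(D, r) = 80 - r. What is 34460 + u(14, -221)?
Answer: 34761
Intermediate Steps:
34460 + u(14, -221) = 34460 + (80 - 1*(-221)) = 34460 + (80 + 221) = 34460 + 301 = 34761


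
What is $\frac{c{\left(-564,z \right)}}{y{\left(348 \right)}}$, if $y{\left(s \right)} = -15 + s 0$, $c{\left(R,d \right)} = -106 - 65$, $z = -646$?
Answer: $\frac{57}{5} \approx 11.4$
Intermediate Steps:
$c{\left(R,d \right)} = -171$ ($c{\left(R,d \right)} = -106 - 65 = -171$)
$y{\left(s \right)} = -15$ ($y{\left(s \right)} = -15 + 0 = -15$)
$\frac{c{\left(-564,z \right)}}{y{\left(348 \right)}} = - \frac{171}{-15} = \left(-171\right) \left(- \frac{1}{15}\right) = \frac{57}{5}$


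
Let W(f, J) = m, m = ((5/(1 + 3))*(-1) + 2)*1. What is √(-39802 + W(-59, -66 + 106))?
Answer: I*√159205/2 ≈ 199.5*I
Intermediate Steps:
m = ¾ (m = ((5/4)*(-1) + 2)*1 = (-5/4 + 2)*1 = (¾)*1 = ¾ ≈ 0.75000)
W(f, J) = ¾
√(-39802 + W(-59, -66 + 106)) = √(-39802 + ¾) = √(-159205/4) = I*√159205/2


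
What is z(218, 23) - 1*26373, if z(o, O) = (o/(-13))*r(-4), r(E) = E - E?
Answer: -26373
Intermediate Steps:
r(E) = 0
z(o, O) = 0 (z(o, O) = (o/(-13))*0 = (o*(-1/13))*0 = -o/13*0 = 0)
z(218, 23) - 1*26373 = 0 - 1*26373 = 0 - 26373 = -26373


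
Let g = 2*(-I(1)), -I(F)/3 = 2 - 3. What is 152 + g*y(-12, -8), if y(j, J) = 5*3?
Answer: 62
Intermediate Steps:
y(j, J) = 15
I(F) = 3 (I(F) = -3*(2 - 3) = -3*(-1) = 3)
g = -6 (g = 2*(-1*3) = 2*(-3) = -6)
152 + g*y(-12, -8) = 152 - 6*15 = 152 - 90 = 62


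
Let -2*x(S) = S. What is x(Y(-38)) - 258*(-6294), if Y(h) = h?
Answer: 1623871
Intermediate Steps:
x(S) = -S/2
x(Y(-38)) - 258*(-6294) = -1/2*(-38) - 258*(-6294) = 19 + 1623852 = 1623871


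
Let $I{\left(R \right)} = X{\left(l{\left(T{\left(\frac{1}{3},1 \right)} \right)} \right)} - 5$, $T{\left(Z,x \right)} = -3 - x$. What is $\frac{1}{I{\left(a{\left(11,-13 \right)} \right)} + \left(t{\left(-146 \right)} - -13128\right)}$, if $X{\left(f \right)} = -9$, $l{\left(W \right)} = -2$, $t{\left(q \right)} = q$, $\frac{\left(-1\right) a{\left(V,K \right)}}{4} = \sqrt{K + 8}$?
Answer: $\frac{1}{12968} \approx 7.7113 \cdot 10^{-5}$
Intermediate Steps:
$a{\left(V,K \right)} = - 4 \sqrt{8 + K}$ ($a{\left(V,K \right)} = - 4 \sqrt{K + 8} = - 4 \sqrt{8 + K}$)
$I{\left(R \right)} = -14$ ($I{\left(R \right)} = -9 - 5 = -14$)
$\frac{1}{I{\left(a{\left(11,-13 \right)} \right)} + \left(t{\left(-146 \right)} - -13128\right)} = \frac{1}{-14 - -12982} = \frac{1}{-14 + \left(-146 + 13128\right)} = \frac{1}{-14 + 12982} = \frac{1}{12968}$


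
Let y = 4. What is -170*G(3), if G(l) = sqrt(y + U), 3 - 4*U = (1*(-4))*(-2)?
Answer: -85*sqrt(11) ≈ -281.91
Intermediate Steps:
U = -5/4 (U = 3/4 - 1*(-4)*(-2)/4 = 3/4 - (-1)*(-2) = 3/4 - 1/4*8 = 3/4 - 2 = -5/4 ≈ -1.2500)
G(l) = sqrt(11)/2 (G(l) = sqrt(4 - 5/4) = sqrt(11/4) = sqrt(11)/2)
-170*G(3) = -85*sqrt(11)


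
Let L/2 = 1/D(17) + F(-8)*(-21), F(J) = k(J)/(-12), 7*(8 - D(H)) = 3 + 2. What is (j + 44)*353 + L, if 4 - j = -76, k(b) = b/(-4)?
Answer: 2232743/51 ≈ 43779.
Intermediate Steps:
k(b) = -b/4 (k(b) = b*(-¼) = -b/4)
D(H) = 51/7 (D(H) = 8 - (3 + 2)/7 = 8 - ⅐*5 = 8 - 5/7 = 51/7)
j = 80 (j = 4 - 1*(-76) = 4 + 76 = 80)
F(J) = J/48 (F(J) = -J/4/(-12) = -J/4*(-1/12) = J/48)
L = 371/51 (L = 2*(1/(51/7) + ((1/48)*(-8))*(-21)) = 2*(7/51 - ⅙*(-21)) = 2*(7/51 + 7/2) = 2*(371/102) = 371/51 ≈ 7.2745)
(j + 44)*353 + L = (80 + 44)*353 + 371/51 = 124*353 + 371/51 = 43772 + 371/51 = 2232743/51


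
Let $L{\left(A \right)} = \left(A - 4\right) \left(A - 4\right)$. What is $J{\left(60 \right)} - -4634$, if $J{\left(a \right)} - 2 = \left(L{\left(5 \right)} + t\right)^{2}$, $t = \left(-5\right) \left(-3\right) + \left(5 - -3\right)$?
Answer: $5212$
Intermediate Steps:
$t = 23$ ($t = 15 + \left(5 + 3\right) = 15 + 8 = 23$)
$L{\left(A \right)} = \left(-4 + A\right)^{2}$ ($L{\left(A \right)} = \left(-4 + A\right) \left(-4 + A\right) = \left(-4 + A\right)^{2}$)
$J{\left(a \right)} = 578$ ($J{\left(a \right)} = 2 + \left(\left(-4 + 5\right)^{2} + 23\right)^{2} = 2 + \left(1^{2} + 23\right)^{2} = 2 + \left(1 + 23\right)^{2} = 2 + 24^{2} = 2 + 576 = 578$)
$J{\left(60 \right)} - -4634 = 578 - -4634 = 578 + 4634 = 5212$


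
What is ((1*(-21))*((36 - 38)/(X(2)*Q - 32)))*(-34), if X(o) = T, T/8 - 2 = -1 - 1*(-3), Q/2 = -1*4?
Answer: 119/24 ≈ 4.9583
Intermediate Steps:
Q = -8 (Q = 2*(-1*4) = 2*(-4) = -8)
T = 32 (T = 16 + 8*(-1 - 1*(-3)) = 16 + 8*(-1 + 3) = 16 + 8*2 = 16 + 16 = 32)
X(o) = 32
((1*(-21))*((36 - 38)/(X(2)*Q - 32)))*(-34) = ((1*(-21))*((36 - 38)/(32*(-8) - 32)))*(-34) = -(-42)/(-256 - 32)*(-34) = -(-42)/(-288)*(-34) = -(-42)*(-1)/288*(-34) = -21*1/144*(-34) = -7/48*(-34) = 119/24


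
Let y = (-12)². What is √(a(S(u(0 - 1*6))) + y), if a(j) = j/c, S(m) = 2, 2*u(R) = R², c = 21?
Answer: √63546/21 ≈ 12.004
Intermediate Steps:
u(R) = R²/2
a(j) = j/21
y = 144
√(a(S(u(0 - 1*6))) + y) = √((1/21)*2 + 144) = √(2/21 + 144) = √(3026/21) = √63546/21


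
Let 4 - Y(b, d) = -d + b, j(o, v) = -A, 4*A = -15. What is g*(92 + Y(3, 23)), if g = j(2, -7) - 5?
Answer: -145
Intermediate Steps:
A = -15/4 (A = (1/4)*(-15) = -15/4 ≈ -3.7500)
j(o, v) = 15/4 (j(o, v) = -1*(-15/4) = 15/4)
Y(b, d) = 4 + d - b (Y(b, d) = 4 - (-d + b) = 4 - (b - d) = 4 + (d - b) = 4 + d - b)
g = -5/4 (g = 15/4 - 5 = -5/4 ≈ -1.2500)
g*(92 + Y(3, 23)) = -5*(92 + (4 + 23 - 1*3))/4 = -5*(92 + (4 + 23 - 3))/4 = -5*(92 + 24)/4 = -5/4*116 = -145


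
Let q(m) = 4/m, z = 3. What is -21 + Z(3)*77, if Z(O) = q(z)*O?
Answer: 287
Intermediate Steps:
Z(O) = 4*O/3 (Z(O) = (4/3)*O = (4*(⅓))*O = 4*O/3)
-21 + Z(3)*77 = -21 + ((4/3)*3)*77 = -21 + 4*77 = -21 + 308 = 287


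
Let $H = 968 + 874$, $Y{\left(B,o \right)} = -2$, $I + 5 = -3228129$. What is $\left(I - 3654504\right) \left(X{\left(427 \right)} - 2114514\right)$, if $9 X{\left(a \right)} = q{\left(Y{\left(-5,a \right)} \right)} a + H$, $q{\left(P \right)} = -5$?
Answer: $\frac{130982926284322}{9} \approx 1.4554 \cdot 10^{13}$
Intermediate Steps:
$I = -3228134$ ($I = -5 - 3228129 = -3228134$)
$H = 1842$
$X{\left(a \right)} = \frac{614}{3} - \frac{5 a}{9}$ ($X{\left(a \right)} = \frac{- 5 a + 1842}{9} = \frac{1842 - 5 a}{9} = \frac{614}{3} - \frac{5 a}{9}$)
$\left(I - 3654504\right) \left(X{\left(427 \right)} - 2114514\right) = \left(-3228134 - 3654504\right) \left(\left(\frac{614}{3} - \frac{2135}{9}\right) - 2114514\right) = - 6882638 \left(\left(\frac{614}{3} - \frac{2135}{9}\right) - 2114514\right) = - 6882638 \left(- \frac{293}{9} - 2114514\right) = \left(-6882638\right) \left(- \frac{19030919}{9}\right) = \frac{130982926284322}{9}$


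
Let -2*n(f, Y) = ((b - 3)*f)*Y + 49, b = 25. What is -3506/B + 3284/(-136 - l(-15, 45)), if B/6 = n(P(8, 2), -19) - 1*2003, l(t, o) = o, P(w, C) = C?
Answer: -31079002/1747917 ≈ -17.781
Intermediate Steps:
n(f, Y) = -49/2 - 11*Y*f (n(f, Y) = -(((25 - 3)*f)*Y + 49)/2 = -((22*f)*Y + 49)/2 = -(22*Y*f + 49)/2 = -(49 + 22*Y*f)/2 = -49/2 - 11*Y*f)
B = -9657 (B = 6*((-49/2 - 11*(-19)*2) - 1*2003) = 6*((-49/2 + 418) - 2003) = 6*(787/2 - 2003) = 6*(-3219/2) = -9657)
-3506/B + 3284/(-136 - l(-15, 45)) = -3506/(-9657) + 3284/(-136 - 1*45) = -3506*(-1/9657) + 3284/(-136 - 45) = 3506/9657 + 3284/(-181) = 3506/9657 + 3284*(-1/181) = 3506/9657 - 3284/181 = -31079002/1747917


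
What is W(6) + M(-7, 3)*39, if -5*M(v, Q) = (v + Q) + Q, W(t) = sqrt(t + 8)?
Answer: 39/5 + sqrt(14) ≈ 11.542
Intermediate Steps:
W(t) = sqrt(8 + t)
M(v, Q) = -2*Q/5 - v/5 (M(v, Q) = -((v + Q) + Q)/5 = -((Q + v) + Q)/5 = -(v + 2*Q)/5 = -2*Q/5 - v/5)
W(6) + M(-7, 3)*39 = sqrt(8 + 6) + (-2/5*3 - 1/5*(-7))*39 = sqrt(14) + (-6/5 + 7/5)*39 = sqrt(14) + (1/5)*39 = sqrt(14) + 39/5 = 39/5 + sqrt(14)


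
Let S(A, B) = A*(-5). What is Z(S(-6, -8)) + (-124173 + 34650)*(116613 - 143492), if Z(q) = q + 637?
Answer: 2406289384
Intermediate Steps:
S(A, B) = -5*A
Z(q) = 637 + q
Z(S(-6, -8)) + (-124173 + 34650)*(116613 - 143492) = (637 - 5*(-6)) + (-124173 + 34650)*(116613 - 143492) = (637 + 30) - 89523*(-26879) = 667 + 2406288717 = 2406289384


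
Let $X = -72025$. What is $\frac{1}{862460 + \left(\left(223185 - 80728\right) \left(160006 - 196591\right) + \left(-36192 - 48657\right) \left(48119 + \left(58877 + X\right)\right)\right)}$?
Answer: $- \frac{1}{8178181264} \approx -1.2228 \cdot 10^{-10}$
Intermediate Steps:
$\frac{1}{862460 + \left(\left(223185 - 80728\right) \left(160006 - 196591\right) + \left(-36192 - 48657\right) \left(48119 + \left(58877 + X\right)\right)\right)} = \frac{1}{862460 + \left(\left(223185 - 80728\right) \left(160006 - 196591\right) + \left(-36192 - 48657\right) \left(48119 + \left(58877 - 72025\right)\right)\right)} = \frac{1}{862460 - \left(5211789345 + 84849 \left(48119 - 13148\right)\right)} = \frac{1}{862460 - 8179043724} = \frac{1}{-8178181264} = - \frac{1}{8178181264}$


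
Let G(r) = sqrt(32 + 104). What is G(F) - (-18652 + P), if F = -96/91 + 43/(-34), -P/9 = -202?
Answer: 16834 + 2*sqrt(34) ≈ 16846.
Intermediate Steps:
P = 1818 (P = -9*(-202) = 1818)
F = -7177/3094 (F = -96*1/91 + 43*(-1/34) = -96/91 - 43/34 = -7177/3094 ≈ -2.3197)
G(r) = 2*sqrt(34) (G(r) = sqrt(136) = 2*sqrt(34))
G(F) - (-18652 + P) = 2*sqrt(34) - (-18652 + 1818) = 2*sqrt(34) - 1*(-16834) = 2*sqrt(34) + 16834 = 16834 + 2*sqrt(34)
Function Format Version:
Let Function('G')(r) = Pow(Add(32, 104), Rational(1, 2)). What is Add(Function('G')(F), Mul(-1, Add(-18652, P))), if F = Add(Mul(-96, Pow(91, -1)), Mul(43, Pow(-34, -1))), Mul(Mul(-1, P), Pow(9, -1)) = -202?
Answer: Add(16834, Mul(2, Pow(34, Rational(1, 2)))) ≈ 16846.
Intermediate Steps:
P = 1818 (P = Mul(-9, -202) = 1818)
F = Rational(-7177, 3094) (F = Add(Mul(-96, Rational(1, 91)), Mul(43, Rational(-1, 34))) = Add(Rational(-96, 91), Rational(-43, 34)) = Rational(-7177, 3094) ≈ -2.3197)
Function('G')(r) = Mul(2, Pow(34, Rational(1, 2))) (Function('G')(r) = Pow(136, Rational(1, 2)) = Mul(2, Pow(34, Rational(1, 2))))
Add(Function('G')(F), Mul(-1, Add(-18652, P))) = Add(Mul(2, Pow(34, Rational(1, 2))), Mul(-1, Add(-18652, 1818))) = Add(Mul(2, Pow(34, Rational(1, 2))), Mul(-1, -16834)) = Add(Mul(2, Pow(34, Rational(1, 2))), 16834) = Add(16834, Mul(2, Pow(34, Rational(1, 2))))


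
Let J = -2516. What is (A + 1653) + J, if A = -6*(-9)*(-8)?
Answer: -1295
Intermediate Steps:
A = -432 (A = 54*(-8) = -432)
(A + 1653) + J = (-432 + 1653) - 2516 = 1221 - 2516 = -1295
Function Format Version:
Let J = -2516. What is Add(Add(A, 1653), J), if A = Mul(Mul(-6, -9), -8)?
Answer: -1295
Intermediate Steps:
A = -432 (A = Mul(54, -8) = -432)
Add(Add(A, 1653), J) = Add(Add(-432, 1653), -2516) = Add(1221, -2516) = -1295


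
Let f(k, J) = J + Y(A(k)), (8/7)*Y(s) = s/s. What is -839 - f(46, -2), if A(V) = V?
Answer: -6703/8 ≈ -837.88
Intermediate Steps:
Y(s) = 7/8 (Y(s) = 7*(s/s)/8 = (7/8)*1 = 7/8)
f(k, J) = 7/8 + J (f(k, J) = J + 7/8 = 7/8 + J)
-839 - f(46, -2) = -839 - (7/8 - 2) = -839 - 1*(-9/8) = -839 + 9/8 = -6703/8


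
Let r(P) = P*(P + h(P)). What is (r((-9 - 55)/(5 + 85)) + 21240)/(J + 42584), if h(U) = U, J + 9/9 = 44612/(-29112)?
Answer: 104349654448/209187846675 ≈ 0.49883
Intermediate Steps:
J = -18431/7278 (J = -1 + 44612/(-29112) = -1 + 44612*(-1/29112) = -1 - 11153/7278 = -18431/7278 ≈ -2.5324)
r(P) = 2*P² (r(P) = P*(P + P) = P*(2*P) = 2*P²)
(r((-9 - 55)/(5 + 85)) + 21240)/(J + 42584) = (2*((-9 - 55)/(5 + 85))² + 21240)/(-18431/7278 + 42584) = (2*(-64/90)² + 21240)/(309907921/7278) = (2*(-64*1/90)² + 21240)*(7278/309907921) = (2*(-32/45)² + 21240)*(7278/309907921) = (2*(1024/2025) + 21240)*(7278/309907921) = (2048/2025 + 21240)*(7278/309907921) = (43013048/2025)*(7278/309907921) = 104349654448/209187846675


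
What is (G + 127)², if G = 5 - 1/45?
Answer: 35271721/2025 ≈ 17418.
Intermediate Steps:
G = 224/45 (G = 5 - 1*1/45 = 5 - 1/45 = 224/45 ≈ 4.9778)
(G + 127)² = (224/45 + 127)² = (5939/45)² = 35271721/2025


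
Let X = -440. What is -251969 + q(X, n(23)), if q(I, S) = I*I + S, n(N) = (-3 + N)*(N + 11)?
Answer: -57689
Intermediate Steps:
n(N) = (-3 + N)*(11 + N)
q(I, S) = S + I**2 (q(I, S) = I**2 + S = S + I**2)
-251969 + q(X, n(23)) = -251969 + ((-33 + 23**2 + 8*23) + (-440)**2) = -251969 + ((-33 + 529 + 184) + 193600) = -251969 + (680 + 193600) = -251969 + 194280 = -57689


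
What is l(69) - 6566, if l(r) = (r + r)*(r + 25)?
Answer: 6406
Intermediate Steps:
l(r) = 2*r*(25 + r) (l(r) = (2*r)*(25 + r) = 2*r*(25 + r))
l(69) - 6566 = 2*69*(25 + 69) - 6566 = 2*69*94 - 6566 = 12972 - 6566 = 6406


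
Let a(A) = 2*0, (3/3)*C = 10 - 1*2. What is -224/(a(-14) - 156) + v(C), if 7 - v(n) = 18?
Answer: -373/39 ≈ -9.5641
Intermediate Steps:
C = 8 (C = 10 - 1*2 = 10 - 2 = 8)
v(n) = -11 (v(n) = 7 - 1*18 = 7 - 18 = -11)
a(A) = 0
-224/(a(-14) - 156) + v(C) = -224/(0 - 156) - 11 = -224/(-156) - 11 = -1/156*(-224) - 11 = 56/39 - 11 = -373/39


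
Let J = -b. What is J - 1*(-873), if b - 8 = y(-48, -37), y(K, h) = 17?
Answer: 848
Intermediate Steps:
b = 25 (b = 8 + 17 = 25)
J = -25 (J = -1*25 = -25)
J - 1*(-873) = -25 - 1*(-873) = -25 + 873 = 848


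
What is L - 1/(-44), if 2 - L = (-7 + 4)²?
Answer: -307/44 ≈ -6.9773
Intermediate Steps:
L = -7 (L = 2 - (-7 + 4)² = 2 - 1*(-3)² = 2 - 1*9 = 2 - 9 = -7)
L - 1/(-44) = -7 - 1/(-44) = -7 - 1*(-1/44) = -7 + 1/44 = -307/44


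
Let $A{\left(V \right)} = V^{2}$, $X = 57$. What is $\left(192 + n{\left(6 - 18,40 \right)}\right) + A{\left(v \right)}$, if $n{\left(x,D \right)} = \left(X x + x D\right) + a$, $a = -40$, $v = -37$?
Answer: $357$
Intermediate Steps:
$n{\left(x,D \right)} = -40 + 57 x + D x$ ($n{\left(x,D \right)} = \left(57 x + x D\right) - 40 = \left(57 x + D x\right) - 40 = -40 + 57 x + D x$)
$\left(192 + n{\left(6 - 18,40 \right)}\right) + A{\left(v \right)} = \left(192 + \left(-40 + 57 \left(6 - 18\right) + 40 \left(6 - 18\right)\right)\right) + \left(-37\right)^{2} = \left(192 + \left(-40 + 57 \left(6 - 18\right) + 40 \left(6 - 18\right)\right)\right) + 1369 = \left(192 + \left(-40 + 57 \left(-12\right) + 40 \left(-12\right)\right)\right) + 1369 = \left(192 - 1204\right) + 1369 = -1012 + 1369 = 357$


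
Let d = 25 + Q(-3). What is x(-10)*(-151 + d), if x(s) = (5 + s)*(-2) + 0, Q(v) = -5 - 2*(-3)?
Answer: -1250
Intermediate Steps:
Q(v) = 1 (Q(v) = -5 + 6 = 1)
x(s) = -10 - 2*s (x(s) = (-10 - 2*s) + 0 = -10 - 2*s)
d = 26 (d = 25 + 1 = 26)
x(-10)*(-151 + d) = (-10 - 2*(-10))*(-151 + 26) = (-10 + 20)*(-125) = 10*(-125) = -1250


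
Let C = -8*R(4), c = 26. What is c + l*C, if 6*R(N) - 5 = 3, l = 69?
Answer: -710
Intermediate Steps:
R(N) = 4/3 (R(N) = ⅚ + (⅙)*3 = ⅚ + ½ = 4/3)
C = -32/3 (C = -8*4/3 = -32/3 ≈ -10.667)
c + l*C = 26 + 69*(-32/3) = 26 - 736 = -710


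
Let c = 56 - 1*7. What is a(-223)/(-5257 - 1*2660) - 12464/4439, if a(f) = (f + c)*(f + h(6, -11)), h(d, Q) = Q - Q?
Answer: -3114018/403949 ≈ -7.7089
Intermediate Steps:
h(d, Q) = 0
c = 49 (c = 56 - 7 = 49)
a(f) = f*(49 + f) (a(f) = (f + 49)*(f + 0) = (49 + f)*f = f*(49 + f))
a(-223)/(-5257 - 1*2660) - 12464/4439 = (-223*(49 - 223))/(-5257 - 1*2660) - 12464/4439 = (-223*(-174))/(-5257 - 2660) - 12464*1/4439 = 38802/(-7917) - 12464/4439 = 38802*(-1/7917) - 12464/4439 = -446/91 - 12464/4439 = -3114018/403949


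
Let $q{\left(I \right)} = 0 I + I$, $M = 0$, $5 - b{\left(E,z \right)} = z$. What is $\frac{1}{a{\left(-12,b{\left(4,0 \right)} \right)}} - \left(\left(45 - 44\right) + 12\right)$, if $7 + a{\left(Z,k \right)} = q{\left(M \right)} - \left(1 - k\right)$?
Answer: $- \frac{40}{3} \approx -13.333$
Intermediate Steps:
$b{\left(E,z \right)} = 5 - z$
$q{\left(I \right)} = I$ ($q{\left(I \right)} = 0 + I = I$)
$a{\left(Z,k \right)} = -8 + k$ ($a{\left(Z,k \right)} = -7 + \left(0 - \left(1 - k\right)\right) = -7 + \left(0 + \left(-1 + k\right)\right) = -7 + \left(-1 + k\right) = -8 + k$)
$\frac{1}{a{\left(-12,b{\left(4,0 \right)} \right)}} - \left(\left(45 - 44\right) + 12\right) = \frac{1}{-8 + \left(5 - 0\right)} - \left(\left(45 - 44\right) + 12\right) = \frac{1}{-8 + \left(5 + 0\right)} - \left(1 + 12\right) = \frac{1}{-8 + 5} - 13 = \frac{1}{-3} - 13 = - \frac{1}{3} - 13 = - \frac{40}{3}$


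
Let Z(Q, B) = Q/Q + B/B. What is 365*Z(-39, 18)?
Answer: 730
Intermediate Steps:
Z(Q, B) = 2 (Z(Q, B) = 1 + 1 = 2)
365*Z(-39, 18) = 365*2 = 730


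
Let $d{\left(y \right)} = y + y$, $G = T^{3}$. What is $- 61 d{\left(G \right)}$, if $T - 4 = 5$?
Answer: $-88938$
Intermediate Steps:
$T = 9$ ($T = 4 + 5 = 9$)
$G = 729$ ($G = 9^{3} = 729$)
$d{\left(y \right)} = 2 y$
$- 61 d{\left(G \right)} = - 61 \cdot 2 \cdot 729 = \left(-61\right) 1458 = -88938$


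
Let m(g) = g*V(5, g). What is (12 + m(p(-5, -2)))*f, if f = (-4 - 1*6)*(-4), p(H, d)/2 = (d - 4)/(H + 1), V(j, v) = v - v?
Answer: 480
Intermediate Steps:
V(j, v) = 0
p(H, d) = 2*(-4 + d)/(1 + H) (p(H, d) = 2*((d - 4)/(H + 1)) = 2*((-4 + d)/(1 + H)) = 2*(-4 + d)/(1 + H))
m(g) = 0 (m(g) = g*0 = 0)
f = 40 (f = (-4 - 6)*(-4) = -10*(-4) = 40)
(12 + m(p(-5, -2)))*f = (12 + 0)*40 = 12*40 = 480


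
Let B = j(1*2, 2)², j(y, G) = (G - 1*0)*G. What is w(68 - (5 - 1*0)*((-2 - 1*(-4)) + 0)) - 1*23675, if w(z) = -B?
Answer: -23691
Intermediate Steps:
j(y, G) = G² (j(y, G) = (G + 0)*G = G*G = G²)
B = 16 (B = (2²)² = 4² = 16)
w(z) = -16 (w(z) = -1*16 = -16)
w(68 - (5 - 1*0)*((-2 - 1*(-4)) + 0)) - 1*23675 = -16 - 1*23675 = -16 - 23675 = -23691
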